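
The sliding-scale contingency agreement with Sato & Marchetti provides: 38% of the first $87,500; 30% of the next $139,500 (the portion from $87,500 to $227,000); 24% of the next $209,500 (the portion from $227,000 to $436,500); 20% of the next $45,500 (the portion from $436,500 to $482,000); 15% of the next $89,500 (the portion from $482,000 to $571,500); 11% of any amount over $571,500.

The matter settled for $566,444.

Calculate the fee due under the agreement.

$147,146.60

First $87,500 at 38% = $33,250.00
Next $139,500 at 30% = $41,850.00
Next $209,500 at 24% = $50,280.00
Next $45,500 at 20% = $9,100.00
Remaining $84,444 at 15% = $12,666.60
Fee: $33,250.00 + $41,850.00 + $50,280.00 + $9,100.00 + $12,666.60 = $147,146.60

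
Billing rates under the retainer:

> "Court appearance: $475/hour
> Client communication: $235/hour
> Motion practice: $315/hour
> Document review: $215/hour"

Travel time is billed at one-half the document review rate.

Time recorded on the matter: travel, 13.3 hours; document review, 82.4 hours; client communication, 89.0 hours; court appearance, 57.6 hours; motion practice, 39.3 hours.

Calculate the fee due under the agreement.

Court appearance: 57.6 × $475 = $27,360.00
Client communication: 89.0 × $235 = $20,915.00
Motion practice: 39.3 × $315 = $12,379.50
Document review: 82.4 × $215 = $17,716.00
Subtotal: $27,360.00 + $20,915.00 + $12,379.50 + $17,716.00 = $78,370.50
Travel: 13.3 × ($215 ÷ 2) = 13.3 × $107.50 = $1,429.75
Total: $78,370.50 + $1,429.75 = $79,800.25

$79,800.25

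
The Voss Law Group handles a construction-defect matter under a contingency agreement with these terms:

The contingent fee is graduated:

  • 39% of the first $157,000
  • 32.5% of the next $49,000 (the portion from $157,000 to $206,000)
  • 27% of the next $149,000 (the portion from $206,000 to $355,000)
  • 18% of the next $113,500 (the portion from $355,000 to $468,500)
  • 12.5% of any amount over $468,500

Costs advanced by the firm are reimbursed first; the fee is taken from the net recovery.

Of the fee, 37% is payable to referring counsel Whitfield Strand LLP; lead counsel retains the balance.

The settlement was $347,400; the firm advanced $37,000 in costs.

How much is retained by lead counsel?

$66,366.09

Fee base (net of costs): $347,400 − $37,000 = $310,400
First $157,000 at 39% = $61,230.00
Next $49,000 at 32.5% = $15,925.00
Remaining $104,400 at 27% = $28,188.00
Fee: $61,230.00 + $15,925.00 + $28,188.00 = $105,343.00
Referral share: 37% of $105,343.00 = $38,976.91; lead counsel retains $105,343.00 − $38,976.91 = $66,366.09.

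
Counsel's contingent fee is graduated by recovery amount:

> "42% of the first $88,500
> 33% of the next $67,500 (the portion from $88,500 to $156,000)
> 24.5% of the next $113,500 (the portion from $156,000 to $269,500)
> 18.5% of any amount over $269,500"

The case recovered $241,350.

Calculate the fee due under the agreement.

First $88,500 at 42% = $37,170.00
Next $67,500 at 33% = $22,275.00
Remaining $85,350 at 24.5% = $20,910.75
Fee: $37,170.00 + $22,275.00 + $20,910.75 = $80,355.75

$80,355.75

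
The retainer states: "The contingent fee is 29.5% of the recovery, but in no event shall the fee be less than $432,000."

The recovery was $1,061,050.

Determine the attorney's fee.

29.5% of $1,061,050 = $313,009.75
That is below the $432,000 minimum, so the minimum applies.

$432,000.00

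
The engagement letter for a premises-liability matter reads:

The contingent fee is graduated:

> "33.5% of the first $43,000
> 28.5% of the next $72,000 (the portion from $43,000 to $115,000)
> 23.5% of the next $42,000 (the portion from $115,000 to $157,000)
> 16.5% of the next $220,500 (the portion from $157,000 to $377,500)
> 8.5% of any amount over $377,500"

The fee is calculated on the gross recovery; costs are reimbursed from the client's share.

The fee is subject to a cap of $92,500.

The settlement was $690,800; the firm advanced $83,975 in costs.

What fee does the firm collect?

$92,500.00

Fee base is the gross recovery, $690,800; costs are reimbursed separately.
First $43,000 at 33.5% = $14,405.00
Next $72,000 at 28.5% = $20,520.00
Next $42,000 at 23.5% = $9,870.00
Next $220,500 at 16.5% = $36,382.50
Remaining $313,300 at 8.5% = $26,630.50
Fee: $14,405.00 + $20,520.00 + $9,870.00 + $36,382.50 + $26,630.50 = $107,808.00
$107,808.00 exceeds the $92,500 cap, so the fee is capped at $92,500.00.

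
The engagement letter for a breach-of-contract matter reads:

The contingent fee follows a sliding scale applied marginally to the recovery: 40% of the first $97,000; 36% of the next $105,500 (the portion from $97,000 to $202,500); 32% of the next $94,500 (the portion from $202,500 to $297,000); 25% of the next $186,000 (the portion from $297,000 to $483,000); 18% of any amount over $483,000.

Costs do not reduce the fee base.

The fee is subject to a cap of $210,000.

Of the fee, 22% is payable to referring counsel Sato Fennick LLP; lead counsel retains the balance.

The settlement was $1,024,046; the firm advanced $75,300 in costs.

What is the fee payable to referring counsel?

$46,200.00

Fee base is the gross recovery, $1,024,046; costs are reimbursed separately.
First $97,000 at 40% = $38,800.00
Next $105,500 at 36% = $37,980.00
Next $94,500 at 32% = $30,240.00
Next $186,000 at 25% = $46,500.00
Remaining $541,046 at 18% = $97,388.28
Fee: $38,800.00 + $37,980.00 + $30,240.00 + $46,500.00 + $97,388.28 = $250,908.28
$250,908.28 exceeds the $210,000 cap, so the fee is capped at $210,000.00.
Referral share: 22% of $210,000.00 = $46,200.00; lead counsel retains $210,000.00 − $46,200.00 = $163,800.00.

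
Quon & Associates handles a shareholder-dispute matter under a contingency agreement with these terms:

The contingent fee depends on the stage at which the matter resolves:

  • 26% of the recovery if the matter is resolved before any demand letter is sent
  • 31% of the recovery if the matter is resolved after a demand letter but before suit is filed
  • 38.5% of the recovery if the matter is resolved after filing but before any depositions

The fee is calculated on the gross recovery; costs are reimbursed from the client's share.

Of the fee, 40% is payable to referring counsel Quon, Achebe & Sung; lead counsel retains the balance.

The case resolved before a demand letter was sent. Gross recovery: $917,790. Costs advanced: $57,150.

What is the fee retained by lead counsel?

$143,175.24

Fee base is the gross recovery, $917,790; costs are reimbursed separately.
The matter resolved before a demand letter was sent, so the 26% rate applies.
$917,790 × 26% = $238,625.40
Referral share: 40% of $238,625.40 = $95,450.16; lead counsel retains $238,625.40 − $95,450.16 = $143,175.24.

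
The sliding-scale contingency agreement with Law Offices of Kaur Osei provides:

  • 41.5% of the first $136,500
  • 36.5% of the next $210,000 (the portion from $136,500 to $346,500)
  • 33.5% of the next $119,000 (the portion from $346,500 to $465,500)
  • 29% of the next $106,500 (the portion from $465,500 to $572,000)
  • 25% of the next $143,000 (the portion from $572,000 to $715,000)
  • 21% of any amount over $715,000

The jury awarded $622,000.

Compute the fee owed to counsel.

First $136,500 at 41.5% = $56,647.50
Next $210,000 at 36.5% = $76,650.00
Next $119,000 at 33.5% = $39,865.00
Next $106,500 at 29% = $30,885.00
Remaining $50,000 at 25% = $12,500.00
Fee: $56,647.50 + $76,650.00 + $39,865.00 + $30,885.00 + $12,500.00 = $216,547.50

$216,547.50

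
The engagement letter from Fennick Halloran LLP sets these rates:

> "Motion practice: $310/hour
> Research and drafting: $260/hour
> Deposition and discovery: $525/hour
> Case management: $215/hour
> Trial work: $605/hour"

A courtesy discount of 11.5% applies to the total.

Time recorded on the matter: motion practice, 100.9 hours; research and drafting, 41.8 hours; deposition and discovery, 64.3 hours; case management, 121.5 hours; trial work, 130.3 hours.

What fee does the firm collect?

$160,059.77

Motion practice: 100.9 × $310 = $31,279.00
Research and drafting: 41.8 × $260 = $10,868.00
Deposition and discovery: 64.3 × $525 = $33,757.50
Case management: 121.5 × $215 = $26,122.50
Trial work: 130.3 × $605 = $78,831.50
Subtotal: $180,858.50
Less 11.5% discount: −$20,798.73
Total: $180,858.50 − $20,798.73 = $160,059.77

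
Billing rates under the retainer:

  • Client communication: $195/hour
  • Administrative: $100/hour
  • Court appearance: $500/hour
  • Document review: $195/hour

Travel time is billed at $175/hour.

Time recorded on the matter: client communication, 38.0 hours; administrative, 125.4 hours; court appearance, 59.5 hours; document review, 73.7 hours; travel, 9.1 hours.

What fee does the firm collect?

$65,664.00

Client communication: 38.0 × $195 = $7,410.00
Administrative: 125.4 × $100 = $12,540.00
Court appearance: 59.5 × $500 = $29,750.00
Document review: 73.7 × $195 = $14,371.50
Subtotal: $7,410.00 + $12,540.00 + $29,750.00 + $14,371.50 = $64,071.50
Travel: 9.1 × $175 = $1,592.50
Total: $64,071.50 + $1,592.50 = $65,664.00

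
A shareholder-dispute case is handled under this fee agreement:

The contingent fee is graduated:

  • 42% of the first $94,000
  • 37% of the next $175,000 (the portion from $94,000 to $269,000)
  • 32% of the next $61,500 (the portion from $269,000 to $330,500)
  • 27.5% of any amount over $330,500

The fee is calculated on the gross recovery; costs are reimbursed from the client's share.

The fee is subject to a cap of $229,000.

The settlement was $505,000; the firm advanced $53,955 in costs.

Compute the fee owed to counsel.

$171,897.50

Fee base is the gross recovery, $505,000; costs are reimbursed separately.
First $94,000 at 42% = $39,480.00
Next $175,000 at 37% = $64,750.00
Next $61,500 at 32% = $19,680.00
Remaining $174,500 at 27.5% = $47,987.50
Fee: $39,480.00 + $64,750.00 + $19,680.00 + $47,987.50 = $171,897.50
$171,897.50 is under the $229,000 cap.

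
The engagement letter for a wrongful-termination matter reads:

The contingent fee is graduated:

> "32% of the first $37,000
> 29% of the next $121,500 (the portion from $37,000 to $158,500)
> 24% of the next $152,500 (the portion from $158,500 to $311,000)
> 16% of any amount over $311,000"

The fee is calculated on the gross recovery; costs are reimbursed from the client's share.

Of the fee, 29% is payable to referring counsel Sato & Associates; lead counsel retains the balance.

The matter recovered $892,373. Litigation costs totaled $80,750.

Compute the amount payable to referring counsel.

$51,241.46

Fee base is the gross recovery, $892,373; costs are reimbursed separately.
First $37,000 at 32% = $11,840.00
Next $121,500 at 29% = $35,235.00
Next $152,500 at 24% = $36,600.00
Remaining $581,373 at 16% = $93,019.68
Fee: $11,840.00 + $35,235.00 + $36,600.00 + $93,019.68 = $176,694.68
Referral share: 29% of $176,694.68 = $51,241.46; lead counsel retains $176,694.68 − $51,241.46 = $125,453.22.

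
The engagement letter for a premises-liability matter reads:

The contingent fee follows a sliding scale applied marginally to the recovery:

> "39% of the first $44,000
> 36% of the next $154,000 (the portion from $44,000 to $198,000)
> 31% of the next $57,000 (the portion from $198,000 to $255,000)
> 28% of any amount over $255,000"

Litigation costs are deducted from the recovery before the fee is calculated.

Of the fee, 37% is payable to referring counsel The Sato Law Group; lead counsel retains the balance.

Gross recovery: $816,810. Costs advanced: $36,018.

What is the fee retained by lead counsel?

Fee base (net of costs): $816,810 − $36,018 = $780,792
First $44,000 at 39% = $17,160.00
Next $154,000 at 36% = $55,440.00
Next $57,000 at 31% = $17,670.00
Remaining $525,792 at 28% = $147,221.76
Fee: $17,160.00 + $55,440.00 + $17,670.00 + $147,221.76 = $237,491.76
Referral share: 37% of $237,491.76 = $87,871.95; lead counsel retains $237,491.76 − $87,871.95 = $149,619.81.

$149,619.81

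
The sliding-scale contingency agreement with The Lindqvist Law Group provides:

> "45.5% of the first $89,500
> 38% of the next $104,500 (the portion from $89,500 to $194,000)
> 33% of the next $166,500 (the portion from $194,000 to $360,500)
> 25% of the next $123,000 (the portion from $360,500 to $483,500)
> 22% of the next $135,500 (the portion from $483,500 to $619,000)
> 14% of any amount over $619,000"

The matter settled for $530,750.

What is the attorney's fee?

$176,522.50

First $89,500 at 45.5% = $40,722.50
Next $104,500 at 38% = $39,710.00
Next $166,500 at 33% = $54,945.00
Next $123,000 at 25% = $30,750.00
Remaining $47,250 at 22% = $10,395.00
Fee: $40,722.50 + $39,710.00 + $54,945.00 + $30,750.00 + $10,395.00 = $176,522.50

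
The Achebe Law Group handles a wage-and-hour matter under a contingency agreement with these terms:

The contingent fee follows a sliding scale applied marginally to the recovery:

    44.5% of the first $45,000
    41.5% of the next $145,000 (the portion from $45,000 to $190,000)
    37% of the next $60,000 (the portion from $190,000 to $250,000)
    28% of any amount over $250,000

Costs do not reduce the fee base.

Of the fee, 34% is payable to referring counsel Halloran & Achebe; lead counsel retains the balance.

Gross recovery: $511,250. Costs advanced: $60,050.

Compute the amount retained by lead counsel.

$115,863.00

Fee base is the gross recovery, $511,250; costs are reimbursed separately.
First $45,000 at 44.5% = $20,025.00
Next $145,000 at 41.5% = $60,175.00
Next $60,000 at 37% = $22,200.00
Remaining $261,250 at 28% = $73,150.00
Fee: $20,025.00 + $60,175.00 + $22,200.00 + $73,150.00 = $175,550.00
Referral share: 34% of $175,550.00 = $59,687.00; lead counsel retains $175,550.00 − $59,687.00 = $115,863.00.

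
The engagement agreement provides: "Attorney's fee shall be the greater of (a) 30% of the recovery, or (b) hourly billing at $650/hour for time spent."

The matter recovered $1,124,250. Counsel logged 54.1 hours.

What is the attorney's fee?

(a) 30% of $1,124,250 = $337,275.00
(b) 54.1 × $650 = $35,165.00
The greater is (a): $337,275.00.

$337,275.00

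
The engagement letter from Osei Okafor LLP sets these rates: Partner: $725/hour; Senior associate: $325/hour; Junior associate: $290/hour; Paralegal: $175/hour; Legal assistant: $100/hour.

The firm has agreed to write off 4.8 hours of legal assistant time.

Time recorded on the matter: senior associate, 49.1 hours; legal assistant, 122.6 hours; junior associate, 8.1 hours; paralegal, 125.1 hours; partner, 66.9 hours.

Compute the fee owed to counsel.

$100,481.50

Partner: 66.9 × $725 = $48,502.50
Senior associate: 49.1 × $325 = $15,957.50
Junior associate: 8.1 × $290 = $2,349.00
Paralegal: 125.1 × $175 = $21,892.50
Legal assistant: 122.6 × $100 = $12,260.00
Subtotal: $100,961.50
Write-off: 4.8 × $100 = $480.00
Total: $100,961.50 − $480.00 = $100,481.50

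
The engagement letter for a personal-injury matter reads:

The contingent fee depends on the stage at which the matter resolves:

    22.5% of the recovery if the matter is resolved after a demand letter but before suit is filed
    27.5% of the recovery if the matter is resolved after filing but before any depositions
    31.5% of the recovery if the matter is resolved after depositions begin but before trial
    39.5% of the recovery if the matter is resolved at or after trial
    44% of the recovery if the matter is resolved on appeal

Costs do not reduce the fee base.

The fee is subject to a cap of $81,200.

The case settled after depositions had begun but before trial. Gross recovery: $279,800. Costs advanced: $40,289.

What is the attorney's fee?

Fee base is the gross recovery, $279,800; costs are reimbursed separately.
The matter settled after depositions had begun but before trial, so the 31.5% rate applies.
$279,800 × 31.5% = $88,137.00
$88,137.00 exceeds the $81,200 cap, so the fee is capped at $81,200.00.

$81,200.00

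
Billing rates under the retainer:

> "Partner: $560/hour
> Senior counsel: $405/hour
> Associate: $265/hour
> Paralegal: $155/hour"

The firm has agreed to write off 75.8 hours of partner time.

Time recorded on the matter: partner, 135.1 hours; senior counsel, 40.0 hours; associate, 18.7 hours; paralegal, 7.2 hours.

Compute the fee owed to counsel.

$55,479.50

Partner: 135.1 × $560 = $75,656.00
Senior counsel: 40.0 × $405 = $16,200.00
Associate: 18.7 × $265 = $4,955.50
Paralegal: 7.2 × $155 = $1,116.00
Subtotal: $97,927.50
Write-off: 75.8 × $560 = $42,448.00
Total: $97,927.50 − $42,448.00 = $55,479.50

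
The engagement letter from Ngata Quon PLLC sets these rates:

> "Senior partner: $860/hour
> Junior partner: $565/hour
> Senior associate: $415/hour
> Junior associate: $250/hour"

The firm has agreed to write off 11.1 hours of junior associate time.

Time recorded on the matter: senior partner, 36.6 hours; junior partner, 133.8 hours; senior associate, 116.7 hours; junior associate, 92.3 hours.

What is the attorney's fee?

$175,803.50

Senior partner: 36.6 × $860 = $31,476.00
Junior partner: 133.8 × $565 = $75,597.00
Senior associate: 116.7 × $415 = $48,430.50
Junior associate: 92.3 × $250 = $23,075.00
Subtotal: $178,578.50
Write-off: 11.1 × $250 = $2,775.00
Total: $178,578.50 − $2,775.00 = $175,803.50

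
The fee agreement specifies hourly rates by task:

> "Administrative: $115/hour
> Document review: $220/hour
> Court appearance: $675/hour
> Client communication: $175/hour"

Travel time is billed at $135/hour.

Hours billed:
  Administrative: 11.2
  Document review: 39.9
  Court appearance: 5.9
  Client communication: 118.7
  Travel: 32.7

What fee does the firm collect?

$39,235.50

Administrative: 11.2 × $115 = $1,288.00
Document review: 39.9 × $220 = $8,778.00
Court appearance: 5.9 × $675 = $3,982.50
Client communication: 118.7 × $175 = $20,772.50
Subtotal: $1,288.00 + $8,778.00 + $3,982.50 + $20,772.50 = $34,821.00
Travel: 32.7 × $135 = $4,414.50
Total: $34,821.00 + $4,414.50 = $39,235.50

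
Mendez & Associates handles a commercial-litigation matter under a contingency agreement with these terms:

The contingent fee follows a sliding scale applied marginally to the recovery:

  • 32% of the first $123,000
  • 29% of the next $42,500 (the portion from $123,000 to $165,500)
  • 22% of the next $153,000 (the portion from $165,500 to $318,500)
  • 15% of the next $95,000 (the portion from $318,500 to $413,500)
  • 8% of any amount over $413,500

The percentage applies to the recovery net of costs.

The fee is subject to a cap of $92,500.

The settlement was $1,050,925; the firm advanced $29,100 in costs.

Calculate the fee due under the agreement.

Fee base (net of costs): $1,050,925 − $29,100 = $1,021,825
First $123,000 at 32% = $39,360.00
Next $42,500 at 29% = $12,325.00
Next $153,000 at 22% = $33,660.00
Next $95,000 at 15% = $14,250.00
Remaining $608,325 at 8% = $48,666.00
Fee: $39,360.00 + $12,325.00 + $33,660.00 + $14,250.00 + $48,666.00 = $148,261.00
$148,261.00 exceeds the $92,500 cap, so the fee is capped at $92,500.00.

$92,500.00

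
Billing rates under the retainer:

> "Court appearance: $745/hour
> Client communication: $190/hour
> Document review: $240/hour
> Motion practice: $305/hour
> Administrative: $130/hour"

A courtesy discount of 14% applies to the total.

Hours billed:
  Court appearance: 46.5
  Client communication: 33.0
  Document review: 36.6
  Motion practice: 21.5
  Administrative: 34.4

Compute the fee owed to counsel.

Court appearance: 46.5 × $745 = $34,642.50
Client communication: 33.0 × $190 = $6,270.00
Document review: 36.6 × $240 = $8,784.00
Motion practice: 21.5 × $305 = $6,557.50
Administrative: 34.4 × $130 = $4,472.00
Subtotal: $60,726.00
Less 14% discount: −$8,501.64
Total: $60,726.00 − $8,501.64 = $52,224.36

$52,224.36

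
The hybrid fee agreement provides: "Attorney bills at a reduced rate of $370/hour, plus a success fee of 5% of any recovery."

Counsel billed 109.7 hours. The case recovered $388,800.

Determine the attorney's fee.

Hourly: 109.7 × $370 = $40,589.00
Success fee: 5% of $388,800 = $19,440.00
Total: $40,589.00 + $19,440.00 = $60,029.00

$60,029.00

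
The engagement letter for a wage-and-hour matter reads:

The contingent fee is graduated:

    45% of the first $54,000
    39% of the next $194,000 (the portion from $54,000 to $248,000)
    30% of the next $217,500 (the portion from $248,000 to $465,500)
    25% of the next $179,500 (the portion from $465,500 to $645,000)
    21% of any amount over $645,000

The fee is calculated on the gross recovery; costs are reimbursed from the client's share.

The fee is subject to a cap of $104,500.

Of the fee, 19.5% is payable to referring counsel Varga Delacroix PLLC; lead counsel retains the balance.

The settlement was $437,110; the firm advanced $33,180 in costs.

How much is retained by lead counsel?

Fee base is the gross recovery, $437,110; costs are reimbursed separately.
First $54,000 at 45% = $24,300.00
Next $194,000 at 39% = $75,660.00
Remaining $189,110 at 30% = $56,733.00
Fee: $24,300.00 + $75,660.00 + $56,733.00 = $156,693.00
$156,693.00 exceeds the $104,500 cap, so the fee is capped at $104,500.00.
Referral share: 19.5% of $104,500.00 = $20,377.50; lead counsel retains $104,500.00 − $20,377.50 = $84,122.50.

$84,122.50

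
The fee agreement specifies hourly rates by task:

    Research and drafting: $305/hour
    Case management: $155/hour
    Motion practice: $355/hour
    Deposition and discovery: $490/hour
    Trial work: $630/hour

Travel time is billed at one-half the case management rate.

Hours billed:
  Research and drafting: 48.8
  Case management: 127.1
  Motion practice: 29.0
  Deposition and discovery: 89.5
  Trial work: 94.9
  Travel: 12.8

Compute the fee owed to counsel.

Research and drafting: 48.8 × $305 = $14,884.00
Case management: 127.1 × $155 = $19,700.50
Motion practice: 29.0 × $355 = $10,295.00
Deposition and discovery: 89.5 × $490 = $43,855.00
Trial work: 94.9 × $630 = $59,787.00
Subtotal: $14,884.00 + $19,700.50 + $10,295.00 + $43,855.00 + $59,787.00 = $148,521.50
Travel: 12.8 × ($155 ÷ 2) = 12.8 × $77.50 = $992.00
Total: $148,521.50 + $992.00 = $149,513.50

$149,513.50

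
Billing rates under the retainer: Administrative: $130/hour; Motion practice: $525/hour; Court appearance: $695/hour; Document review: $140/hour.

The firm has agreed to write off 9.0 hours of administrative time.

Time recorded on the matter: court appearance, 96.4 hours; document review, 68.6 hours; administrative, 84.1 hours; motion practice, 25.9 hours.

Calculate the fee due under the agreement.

$99,962.50

Administrative: 84.1 × $130 = $10,933.00
Motion practice: 25.9 × $525 = $13,597.50
Court appearance: 96.4 × $695 = $66,998.00
Document review: 68.6 × $140 = $9,604.00
Subtotal: $101,132.50
Write-off: 9.0 × $130 = $1,170.00
Total: $101,132.50 − $1,170.00 = $99,962.50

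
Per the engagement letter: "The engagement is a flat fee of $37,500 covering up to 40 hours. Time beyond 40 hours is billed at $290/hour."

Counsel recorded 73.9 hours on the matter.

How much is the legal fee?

Flat fee: $37,500.00
Excess hours: 73.9 − 40 = 33.9
Overrun: 33.9 × $290 = $9,831.00
Total: $37,500.00 + $9,831.00 = $47,331.00

$47,331.00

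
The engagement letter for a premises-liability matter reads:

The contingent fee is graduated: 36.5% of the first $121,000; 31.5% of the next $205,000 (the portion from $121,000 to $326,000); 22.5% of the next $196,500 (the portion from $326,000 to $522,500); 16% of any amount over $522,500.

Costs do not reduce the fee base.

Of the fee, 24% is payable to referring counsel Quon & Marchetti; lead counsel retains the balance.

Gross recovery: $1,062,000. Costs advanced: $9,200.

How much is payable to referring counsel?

$57,425.40

Fee base is the gross recovery, $1,062,000; costs are reimbursed separately.
First $121,000 at 36.5% = $44,165.00
Next $205,000 at 31.5% = $64,575.00
Next $196,500 at 22.5% = $44,212.50
Remaining $539,500 at 16% = $86,320.00
Fee: $44,165.00 + $64,575.00 + $44,212.50 + $86,320.00 = $239,272.50
Referral share: 24% of $239,272.50 = $57,425.40; lead counsel retains $239,272.50 − $57,425.40 = $181,847.10.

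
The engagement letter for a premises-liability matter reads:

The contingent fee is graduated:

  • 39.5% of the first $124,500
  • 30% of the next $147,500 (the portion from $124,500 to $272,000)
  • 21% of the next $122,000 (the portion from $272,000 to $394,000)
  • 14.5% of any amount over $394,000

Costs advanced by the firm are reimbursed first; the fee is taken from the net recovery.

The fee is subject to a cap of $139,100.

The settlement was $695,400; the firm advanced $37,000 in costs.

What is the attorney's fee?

Fee base (net of costs): $695,400 − $37,000 = $658,400
First $124,500 at 39.5% = $49,177.50
Next $147,500 at 30% = $44,250.00
Next $122,000 at 21% = $25,620.00
Remaining $264,400 at 14.5% = $38,338.00
Fee: $49,177.50 + $44,250.00 + $25,620.00 + $38,338.00 = $157,385.50
$157,385.50 exceeds the $139,100 cap, so the fee is capped at $139,100.00.

$139,100.00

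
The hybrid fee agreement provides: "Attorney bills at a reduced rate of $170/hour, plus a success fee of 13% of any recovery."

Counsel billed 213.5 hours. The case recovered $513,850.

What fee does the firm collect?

$103,095.50

Hourly: 213.5 × $170 = $36,295.00
Success fee: 13% of $513,850 = $66,800.50
Total: $36,295.00 + $66,800.50 = $103,095.50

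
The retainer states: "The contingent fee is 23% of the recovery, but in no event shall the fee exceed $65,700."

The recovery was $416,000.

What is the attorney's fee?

23% of $416,000 = $95,680.00
That exceeds the $65,700 cap, so the fee is capped at $65,700.

$65,700.00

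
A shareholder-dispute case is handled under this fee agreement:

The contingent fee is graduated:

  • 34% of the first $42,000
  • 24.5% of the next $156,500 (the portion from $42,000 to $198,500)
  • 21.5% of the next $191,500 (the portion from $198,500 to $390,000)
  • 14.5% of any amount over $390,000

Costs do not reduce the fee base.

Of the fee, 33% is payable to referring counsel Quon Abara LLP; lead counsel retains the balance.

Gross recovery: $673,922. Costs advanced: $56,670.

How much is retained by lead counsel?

$90,425.67

Fee base is the gross recovery, $673,922; costs are reimbursed separately.
First $42,000 at 34% = $14,280.00
Next $156,500 at 24.5% = $38,342.50
Next $191,500 at 21.5% = $41,172.50
Remaining $283,922 at 14.5% = $41,168.69
Fee: $14,280.00 + $38,342.50 + $41,172.50 + $41,168.69 = $134,963.69
Referral share: 33% of $134,963.69 = $44,538.02; lead counsel retains $134,963.69 − $44,538.02 = $90,425.67.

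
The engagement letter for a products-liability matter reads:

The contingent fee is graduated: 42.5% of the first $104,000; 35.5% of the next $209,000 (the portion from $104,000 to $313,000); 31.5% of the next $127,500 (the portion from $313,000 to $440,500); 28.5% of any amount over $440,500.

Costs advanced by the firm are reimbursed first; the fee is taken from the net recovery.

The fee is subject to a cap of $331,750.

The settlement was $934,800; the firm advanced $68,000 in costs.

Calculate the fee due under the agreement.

Fee base (net of costs): $934,800 − $68,000 = $866,800
First $104,000 at 42.5% = $44,200.00
Next $209,000 at 35.5% = $74,195.00
Next $127,500 at 31.5% = $40,162.50
Remaining $426,300 at 28.5% = $121,495.50
Fee: $44,200.00 + $74,195.00 + $40,162.50 + $121,495.50 = $280,053.00
$280,053.00 is under the $331,750 cap.

$280,053.00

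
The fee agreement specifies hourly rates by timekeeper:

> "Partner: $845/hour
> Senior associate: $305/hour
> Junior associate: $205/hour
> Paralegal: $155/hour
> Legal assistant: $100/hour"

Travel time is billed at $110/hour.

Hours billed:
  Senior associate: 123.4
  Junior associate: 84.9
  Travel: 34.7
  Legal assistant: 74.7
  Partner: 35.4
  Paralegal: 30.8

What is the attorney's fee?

$101,015.50

Partner: 35.4 × $845 = $29,913.00
Senior associate: 123.4 × $305 = $37,637.00
Junior associate: 84.9 × $205 = $17,404.50
Paralegal: 30.8 × $155 = $4,774.00
Legal assistant: 74.7 × $100 = $7,470.00
Subtotal: $29,913.00 + $37,637.00 + $17,404.50 + $4,774.00 + $7,470.00 = $97,198.50
Travel: 34.7 × $110 = $3,817.00
Total: $97,198.50 + $3,817.00 = $101,015.50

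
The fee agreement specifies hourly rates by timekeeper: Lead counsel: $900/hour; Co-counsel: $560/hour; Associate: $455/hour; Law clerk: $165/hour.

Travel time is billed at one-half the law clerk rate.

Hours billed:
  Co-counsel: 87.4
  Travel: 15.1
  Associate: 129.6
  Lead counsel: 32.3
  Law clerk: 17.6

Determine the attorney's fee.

$141,131.75

Lead counsel: 32.3 × $900 = $29,070.00
Co-counsel: 87.4 × $560 = $48,944.00
Associate: 129.6 × $455 = $58,968.00
Law clerk: 17.6 × $165 = $2,904.00
Subtotal: $29,070.00 + $48,944.00 + $58,968.00 + $2,904.00 = $139,886.00
Travel: 15.1 × ($165 ÷ 2) = 15.1 × $82.50 = $1,245.75
Total: $139,886.00 + $1,245.75 = $141,131.75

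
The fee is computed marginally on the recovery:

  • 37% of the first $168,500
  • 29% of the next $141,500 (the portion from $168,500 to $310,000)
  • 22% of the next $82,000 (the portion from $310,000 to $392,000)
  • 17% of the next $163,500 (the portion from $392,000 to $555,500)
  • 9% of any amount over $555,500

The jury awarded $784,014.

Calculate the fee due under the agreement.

First $168,500 at 37% = $62,345.00
Next $141,500 at 29% = $41,035.00
Next $82,000 at 22% = $18,040.00
Next $163,500 at 17% = $27,795.00
Remaining $228,514 at 9% = $20,566.26
Fee: $62,345.00 + $41,035.00 + $18,040.00 + $27,795.00 + $20,566.26 = $169,781.26

$169,781.26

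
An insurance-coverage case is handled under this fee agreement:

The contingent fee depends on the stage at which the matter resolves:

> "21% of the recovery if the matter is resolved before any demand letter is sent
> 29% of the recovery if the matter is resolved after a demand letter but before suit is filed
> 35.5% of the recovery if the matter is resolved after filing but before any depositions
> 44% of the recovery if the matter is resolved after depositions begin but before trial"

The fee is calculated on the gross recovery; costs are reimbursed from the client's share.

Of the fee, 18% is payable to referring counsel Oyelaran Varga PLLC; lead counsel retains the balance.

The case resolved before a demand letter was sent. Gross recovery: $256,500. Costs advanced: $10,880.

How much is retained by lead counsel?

$44,169.30

Fee base is the gross recovery, $256,500; costs are reimbursed separately.
The matter resolved before a demand letter was sent, so the 21% rate applies.
$256,500 × 21% = $53,865.00
Referral share: 18% of $53,865.00 = $9,695.70; lead counsel retains $53,865.00 − $9,695.70 = $44,169.30.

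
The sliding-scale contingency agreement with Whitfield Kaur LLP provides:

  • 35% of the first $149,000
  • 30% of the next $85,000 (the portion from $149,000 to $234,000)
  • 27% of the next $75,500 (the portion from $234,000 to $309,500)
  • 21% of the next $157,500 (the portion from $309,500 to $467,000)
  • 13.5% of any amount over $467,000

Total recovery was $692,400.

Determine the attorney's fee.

First $149,000 at 35% = $52,150.00
Next $85,000 at 30% = $25,500.00
Next $75,500 at 27% = $20,385.00
Next $157,500 at 21% = $33,075.00
Remaining $225,400 at 13.5% = $30,429.00
Fee: $52,150.00 + $25,500.00 + $20,385.00 + $33,075.00 + $30,429.00 = $161,539.00

$161,539.00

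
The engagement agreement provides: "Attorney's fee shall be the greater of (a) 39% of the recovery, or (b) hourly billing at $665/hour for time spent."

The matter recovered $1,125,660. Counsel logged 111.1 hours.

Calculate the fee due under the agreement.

$439,007.40

(a) 39% of $1,125,660 = $439,007.40
(b) 111.1 × $665 = $73,881.50
The greater is (a): $439,007.40.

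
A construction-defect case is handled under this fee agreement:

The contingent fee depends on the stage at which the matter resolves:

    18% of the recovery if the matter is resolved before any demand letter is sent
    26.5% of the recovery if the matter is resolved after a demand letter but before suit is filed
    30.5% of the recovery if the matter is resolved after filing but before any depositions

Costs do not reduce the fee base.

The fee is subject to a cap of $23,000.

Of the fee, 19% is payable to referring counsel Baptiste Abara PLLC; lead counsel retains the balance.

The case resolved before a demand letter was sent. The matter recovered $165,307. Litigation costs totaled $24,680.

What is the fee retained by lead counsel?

Fee base is the gross recovery, $165,307; costs are reimbursed separately.
The matter resolved before a demand letter was sent, so the 18% rate applies.
$165,307 × 18% = $29,755.26
$29,755.26 exceeds the $23,000 cap, so the fee is capped at $23,000.00.
Referral share: 19% of $23,000.00 = $4,370.00; lead counsel retains $23,000.00 − $4,370.00 = $18,630.00.

$18,630.00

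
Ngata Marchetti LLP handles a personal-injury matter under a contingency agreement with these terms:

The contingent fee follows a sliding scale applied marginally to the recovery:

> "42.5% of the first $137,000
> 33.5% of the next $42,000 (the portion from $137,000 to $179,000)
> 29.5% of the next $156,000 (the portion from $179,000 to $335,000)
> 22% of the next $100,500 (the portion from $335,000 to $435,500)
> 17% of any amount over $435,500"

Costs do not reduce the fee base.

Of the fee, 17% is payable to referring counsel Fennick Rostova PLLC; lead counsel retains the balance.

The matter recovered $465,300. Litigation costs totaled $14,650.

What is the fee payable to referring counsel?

$24,733.47

Fee base is the gross recovery, $465,300; costs are reimbursed separately.
First $137,000 at 42.5% = $58,225.00
Next $42,000 at 33.5% = $14,070.00
Next $156,000 at 29.5% = $46,020.00
Next $100,500 at 22% = $22,110.00
Remaining $29,800 at 17% = $5,066.00
Fee: $58,225.00 + $14,070.00 + $46,020.00 + $22,110.00 + $5,066.00 = $145,491.00
Referral share: 17% of $145,491.00 = $24,733.47; lead counsel retains $145,491.00 − $24,733.47 = $120,757.53.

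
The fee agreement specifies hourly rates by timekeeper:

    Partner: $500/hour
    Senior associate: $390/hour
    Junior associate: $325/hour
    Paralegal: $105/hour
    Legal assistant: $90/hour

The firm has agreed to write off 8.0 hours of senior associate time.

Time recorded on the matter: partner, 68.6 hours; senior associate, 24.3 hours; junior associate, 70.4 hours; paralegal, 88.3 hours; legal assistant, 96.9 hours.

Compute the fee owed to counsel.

$81,529.50

Partner: 68.6 × $500 = $34,300.00
Senior associate: 24.3 × $390 = $9,477.00
Junior associate: 70.4 × $325 = $22,880.00
Paralegal: 88.3 × $105 = $9,271.50
Legal assistant: 96.9 × $90 = $8,721.00
Subtotal: $84,649.50
Write-off: 8.0 × $390 = $3,120.00
Total: $84,649.50 − $3,120.00 = $81,529.50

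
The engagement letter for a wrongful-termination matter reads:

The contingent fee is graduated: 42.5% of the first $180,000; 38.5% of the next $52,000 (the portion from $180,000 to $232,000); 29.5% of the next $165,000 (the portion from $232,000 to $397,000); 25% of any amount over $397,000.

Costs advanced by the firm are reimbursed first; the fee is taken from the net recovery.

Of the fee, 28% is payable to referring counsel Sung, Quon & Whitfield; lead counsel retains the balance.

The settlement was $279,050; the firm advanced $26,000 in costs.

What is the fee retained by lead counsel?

$73,965.42

Fee base (net of costs): $279,050 − $26,000 = $253,050
First $180,000 at 42.5% = $76,500.00
Next $52,000 at 38.5% = $20,020.00
Remaining $21,050 at 29.5% = $6,209.75
Fee: $76,500.00 + $20,020.00 + $6,209.75 = $102,729.75
Referral share: 28% of $102,729.75 = $28,764.33; lead counsel retains $102,729.75 − $28,764.33 = $73,965.42.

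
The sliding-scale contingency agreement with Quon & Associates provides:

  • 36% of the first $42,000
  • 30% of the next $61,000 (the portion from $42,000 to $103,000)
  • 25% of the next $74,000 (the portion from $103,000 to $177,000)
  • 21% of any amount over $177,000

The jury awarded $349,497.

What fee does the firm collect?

$88,144.37

First $42,000 at 36% = $15,120.00
Next $61,000 at 30% = $18,300.00
Next $74,000 at 25% = $18,500.00
Remaining $172,497 at 21% = $36,224.37
Fee: $15,120.00 + $18,300.00 + $18,500.00 + $36,224.37 = $88,144.37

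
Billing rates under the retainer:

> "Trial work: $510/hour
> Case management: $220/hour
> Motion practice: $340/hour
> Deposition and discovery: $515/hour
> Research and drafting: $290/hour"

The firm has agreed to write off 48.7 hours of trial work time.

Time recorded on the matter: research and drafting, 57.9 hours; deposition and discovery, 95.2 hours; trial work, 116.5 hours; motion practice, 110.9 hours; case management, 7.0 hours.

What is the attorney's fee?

$139,643.00

Trial work: 116.5 × $510 = $59,415.00
Case management: 7.0 × $220 = $1,540.00
Motion practice: 110.9 × $340 = $37,706.00
Deposition and discovery: 95.2 × $515 = $49,028.00
Research and drafting: 57.9 × $290 = $16,791.00
Subtotal: $164,480.00
Write-off: 48.7 × $510 = $24,837.00
Total: $164,480.00 − $24,837.00 = $139,643.00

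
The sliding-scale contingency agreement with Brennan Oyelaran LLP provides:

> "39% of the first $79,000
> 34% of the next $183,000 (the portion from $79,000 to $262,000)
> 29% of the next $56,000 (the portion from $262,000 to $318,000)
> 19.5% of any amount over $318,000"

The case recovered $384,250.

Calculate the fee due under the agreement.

$122,188.75

First $79,000 at 39% = $30,810.00
Next $183,000 at 34% = $62,220.00
Next $56,000 at 29% = $16,240.00
Remaining $66,250 at 19.5% = $12,918.75
Fee: $30,810.00 + $62,220.00 + $16,240.00 + $12,918.75 = $122,188.75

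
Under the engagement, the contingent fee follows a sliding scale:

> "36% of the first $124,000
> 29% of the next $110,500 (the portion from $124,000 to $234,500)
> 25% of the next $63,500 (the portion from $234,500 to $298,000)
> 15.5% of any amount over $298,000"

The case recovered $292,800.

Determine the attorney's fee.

First $124,000 at 36% = $44,640.00
Next $110,500 at 29% = $32,045.00
Remaining $58,300 at 25% = $14,575.00
Fee: $44,640.00 + $32,045.00 + $14,575.00 = $91,260.00

$91,260.00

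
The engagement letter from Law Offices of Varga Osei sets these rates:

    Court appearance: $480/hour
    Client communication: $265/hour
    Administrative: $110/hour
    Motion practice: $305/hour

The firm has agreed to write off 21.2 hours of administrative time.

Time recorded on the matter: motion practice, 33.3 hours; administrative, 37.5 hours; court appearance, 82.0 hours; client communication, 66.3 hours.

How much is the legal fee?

$68,879.00

Court appearance: 82.0 × $480 = $39,360.00
Client communication: 66.3 × $265 = $17,569.50
Administrative: 37.5 × $110 = $4,125.00
Motion practice: 33.3 × $305 = $10,156.50
Subtotal: $71,211.00
Write-off: 21.2 × $110 = $2,332.00
Total: $71,211.00 − $2,332.00 = $68,879.00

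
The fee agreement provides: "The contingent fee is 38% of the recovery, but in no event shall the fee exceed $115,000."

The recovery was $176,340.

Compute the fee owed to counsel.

38% of $176,340 = $67,009.20
That is under the $115,000 cap.

$67,009.20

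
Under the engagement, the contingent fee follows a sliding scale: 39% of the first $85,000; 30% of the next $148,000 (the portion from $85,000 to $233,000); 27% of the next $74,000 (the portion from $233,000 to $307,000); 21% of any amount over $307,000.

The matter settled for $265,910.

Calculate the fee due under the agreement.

$86,435.70

First $85,000 at 39% = $33,150.00
Next $148,000 at 30% = $44,400.00
Remaining $32,910 at 27% = $8,885.70
Fee: $33,150.00 + $44,400.00 + $8,885.70 = $86,435.70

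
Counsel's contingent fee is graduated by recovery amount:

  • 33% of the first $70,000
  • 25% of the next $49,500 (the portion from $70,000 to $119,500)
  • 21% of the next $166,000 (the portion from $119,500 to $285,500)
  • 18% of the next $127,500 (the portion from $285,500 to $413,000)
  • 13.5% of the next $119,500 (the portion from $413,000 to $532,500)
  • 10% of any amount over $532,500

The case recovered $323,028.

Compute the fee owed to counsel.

$77,090.04

First $70,000 at 33% = $23,100.00
Next $49,500 at 25% = $12,375.00
Next $166,000 at 21% = $34,860.00
Remaining $37,528 at 18% = $6,755.04
Fee: $23,100.00 + $12,375.00 + $34,860.00 + $6,755.04 = $77,090.04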